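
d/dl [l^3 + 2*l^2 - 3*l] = 3*l^2 + 4*l - 3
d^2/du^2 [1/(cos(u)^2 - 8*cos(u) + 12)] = 2*(-2*sin(u)^4 + 9*sin(u)^2 - 63*cos(u) + 3*cos(3*u) + 45)/((cos(u) - 6)^3*(cos(u) - 2)^3)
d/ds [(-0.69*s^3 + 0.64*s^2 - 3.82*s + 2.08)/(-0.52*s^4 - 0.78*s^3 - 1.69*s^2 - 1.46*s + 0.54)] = (-0.3588*s^6 + 0.6656*s^5 - 4.2939*s^4 + 0.382000000000001*s^3 - 3.6408*s^2 + 7.7216*s + 0.974)/(0.2704*s^8 + 0.8112*s^7 + 2.366*s^6 + 4.1548*s^5 + 4.5721*s^4 + 4.0924*s^3 + 0.3064*s^2 - 1.5768*s + 0.2916)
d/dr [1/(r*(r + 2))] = 2*(-r - 1)/(r^2*(r^2 + 4*r + 4))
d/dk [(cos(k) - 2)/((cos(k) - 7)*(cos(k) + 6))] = (cos(k)^2 - 4*cos(k) + 44)*sin(k)/((cos(k) - 7)^2*(cos(k) + 6)^2)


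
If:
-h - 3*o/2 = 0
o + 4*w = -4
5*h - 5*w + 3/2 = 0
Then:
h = -39/25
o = 26/25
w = -63/50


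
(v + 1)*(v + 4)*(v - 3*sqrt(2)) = v^3 - 3*sqrt(2)*v^2 + 5*v^2 - 15*sqrt(2)*v + 4*v - 12*sqrt(2)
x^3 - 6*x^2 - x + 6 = (x - 6)*(x - 1)*(x + 1)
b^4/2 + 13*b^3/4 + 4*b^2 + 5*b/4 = b*(b/2 + 1/2)*(b + 1/2)*(b + 5)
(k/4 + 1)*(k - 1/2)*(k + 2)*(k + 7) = k^4/4 + 25*k^3/8 + 87*k^2/8 + 31*k/4 - 7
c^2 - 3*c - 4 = (c - 4)*(c + 1)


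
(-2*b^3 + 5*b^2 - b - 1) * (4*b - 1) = -8*b^4 + 22*b^3 - 9*b^2 - 3*b + 1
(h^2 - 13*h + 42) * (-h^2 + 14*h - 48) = -h^4 + 27*h^3 - 272*h^2 + 1212*h - 2016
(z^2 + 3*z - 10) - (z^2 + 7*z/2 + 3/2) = -z/2 - 23/2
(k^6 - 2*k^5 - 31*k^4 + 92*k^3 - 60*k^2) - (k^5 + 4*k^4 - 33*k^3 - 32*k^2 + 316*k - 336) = k^6 - 3*k^5 - 35*k^4 + 125*k^3 - 28*k^2 - 316*k + 336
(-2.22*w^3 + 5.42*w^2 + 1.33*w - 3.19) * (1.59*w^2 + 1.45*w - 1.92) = -3.5298*w^5 + 5.3988*w^4 + 14.2361*w^3 - 13.55*w^2 - 7.1791*w + 6.1248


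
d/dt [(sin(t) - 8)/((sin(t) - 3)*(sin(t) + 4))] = (16*sin(t) + cos(t)^2 - 5)*cos(t)/((sin(t) - 3)^2*(sin(t) + 4)^2)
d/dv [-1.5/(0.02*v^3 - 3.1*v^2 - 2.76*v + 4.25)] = (0.09*v^2 - 9.3*v - 4.14)/(0.02*v^3 - 3.1*v^2 - 2.76*v + 4.25)^2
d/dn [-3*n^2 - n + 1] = -6*n - 1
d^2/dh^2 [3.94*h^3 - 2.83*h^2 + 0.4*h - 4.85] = 23.64*h - 5.66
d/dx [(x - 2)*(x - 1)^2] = (x - 1)*(3*x - 5)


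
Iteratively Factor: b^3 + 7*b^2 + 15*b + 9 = (b + 3)*(b^2 + 4*b + 3) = (b + 3)^2*(b + 1)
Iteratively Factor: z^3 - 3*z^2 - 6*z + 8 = (z - 4)*(z^2 + z - 2) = (z - 4)*(z - 1)*(z + 2)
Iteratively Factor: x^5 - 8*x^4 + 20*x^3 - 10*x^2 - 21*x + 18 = (x + 1)*(x^4 - 9*x^3 + 29*x^2 - 39*x + 18) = (x - 1)*(x + 1)*(x^3 - 8*x^2 + 21*x - 18) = (x - 2)*(x - 1)*(x + 1)*(x^2 - 6*x + 9) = (x - 3)*(x - 2)*(x - 1)*(x + 1)*(x - 3)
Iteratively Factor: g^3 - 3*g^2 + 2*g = (g - 1)*(g^2 - 2*g) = (g - 2)*(g - 1)*(g)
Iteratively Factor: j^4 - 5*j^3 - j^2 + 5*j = (j)*(j^3 - 5*j^2 - j + 5) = j*(j + 1)*(j^2 - 6*j + 5) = j*(j - 1)*(j + 1)*(j - 5)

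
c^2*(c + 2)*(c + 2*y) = c^4 + 2*c^3*y + 2*c^3 + 4*c^2*y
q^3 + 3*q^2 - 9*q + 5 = (q - 1)^2*(q + 5)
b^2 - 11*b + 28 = (b - 7)*(b - 4)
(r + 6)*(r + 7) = r^2 + 13*r + 42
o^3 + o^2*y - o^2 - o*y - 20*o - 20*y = (o - 5)*(o + 4)*(o + y)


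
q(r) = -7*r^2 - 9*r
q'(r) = -14*r - 9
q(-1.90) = -8.17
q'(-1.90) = 17.60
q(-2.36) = -17.75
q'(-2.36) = 24.04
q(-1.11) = 1.37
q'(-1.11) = 6.54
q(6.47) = -351.26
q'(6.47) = -99.58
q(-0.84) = 2.62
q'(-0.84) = 2.76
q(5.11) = -228.77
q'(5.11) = -80.54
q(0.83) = -12.29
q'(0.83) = -20.62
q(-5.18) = -141.21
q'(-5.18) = 63.52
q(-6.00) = -198.00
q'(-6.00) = 75.00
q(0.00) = 0.00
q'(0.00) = -9.00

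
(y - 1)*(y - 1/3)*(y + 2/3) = y^3 - 2*y^2/3 - 5*y/9 + 2/9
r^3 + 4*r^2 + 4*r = r*(r + 2)^2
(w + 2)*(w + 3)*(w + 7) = w^3 + 12*w^2 + 41*w + 42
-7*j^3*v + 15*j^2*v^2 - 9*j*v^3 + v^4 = v*(-7*j + v)*(-j + v)^2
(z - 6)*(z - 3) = z^2 - 9*z + 18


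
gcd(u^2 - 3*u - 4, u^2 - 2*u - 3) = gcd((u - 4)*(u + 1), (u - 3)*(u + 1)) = u + 1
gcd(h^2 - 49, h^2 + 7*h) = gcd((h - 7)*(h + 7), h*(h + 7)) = h + 7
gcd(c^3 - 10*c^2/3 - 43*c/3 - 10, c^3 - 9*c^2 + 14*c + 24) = c^2 - 5*c - 6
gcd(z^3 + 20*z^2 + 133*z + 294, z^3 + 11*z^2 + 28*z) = z + 7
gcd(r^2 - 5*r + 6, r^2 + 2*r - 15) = r - 3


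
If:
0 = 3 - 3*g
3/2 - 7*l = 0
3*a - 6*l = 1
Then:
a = 16/21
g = 1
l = 3/14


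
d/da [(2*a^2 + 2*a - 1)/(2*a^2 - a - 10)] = 3*(-2*a^2 - 12*a - 7)/(4*a^4 - 4*a^3 - 39*a^2 + 20*a + 100)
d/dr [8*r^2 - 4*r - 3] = 16*r - 4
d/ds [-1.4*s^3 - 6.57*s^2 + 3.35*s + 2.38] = -4.2*s^2 - 13.14*s + 3.35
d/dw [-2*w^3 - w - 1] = -6*w^2 - 1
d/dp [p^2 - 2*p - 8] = 2*p - 2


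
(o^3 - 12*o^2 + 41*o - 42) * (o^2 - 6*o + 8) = o^5 - 18*o^4 + 121*o^3 - 384*o^2 + 580*o - 336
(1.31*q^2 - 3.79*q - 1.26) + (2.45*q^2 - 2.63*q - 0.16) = 3.76*q^2 - 6.42*q - 1.42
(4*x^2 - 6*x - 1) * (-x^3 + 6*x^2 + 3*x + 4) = -4*x^5 + 30*x^4 - 23*x^3 - 8*x^2 - 27*x - 4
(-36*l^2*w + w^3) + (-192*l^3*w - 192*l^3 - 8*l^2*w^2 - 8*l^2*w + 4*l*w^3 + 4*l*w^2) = -192*l^3*w - 192*l^3 - 8*l^2*w^2 - 44*l^2*w + 4*l*w^3 + 4*l*w^2 + w^3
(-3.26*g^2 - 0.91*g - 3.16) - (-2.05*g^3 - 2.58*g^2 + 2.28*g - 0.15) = 2.05*g^3 - 0.68*g^2 - 3.19*g - 3.01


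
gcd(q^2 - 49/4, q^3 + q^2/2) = 1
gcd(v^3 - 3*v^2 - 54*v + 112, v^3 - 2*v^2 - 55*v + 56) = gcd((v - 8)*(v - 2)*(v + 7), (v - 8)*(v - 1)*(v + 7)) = v^2 - v - 56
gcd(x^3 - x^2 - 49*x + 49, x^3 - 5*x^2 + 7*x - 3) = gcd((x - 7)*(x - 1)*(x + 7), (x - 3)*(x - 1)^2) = x - 1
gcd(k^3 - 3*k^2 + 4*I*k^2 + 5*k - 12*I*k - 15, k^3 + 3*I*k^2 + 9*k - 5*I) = k^2 + 4*I*k + 5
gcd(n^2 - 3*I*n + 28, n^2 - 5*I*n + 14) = n - 7*I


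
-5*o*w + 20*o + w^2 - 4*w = (-5*o + w)*(w - 4)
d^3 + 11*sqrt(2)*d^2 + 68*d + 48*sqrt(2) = (d + sqrt(2))*(d + 4*sqrt(2))*(d + 6*sqrt(2))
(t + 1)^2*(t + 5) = t^3 + 7*t^2 + 11*t + 5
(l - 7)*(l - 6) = l^2 - 13*l + 42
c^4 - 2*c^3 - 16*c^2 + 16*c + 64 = (c - 4)*(c + 2)*(c - 2*sqrt(2))*(c + 2*sqrt(2))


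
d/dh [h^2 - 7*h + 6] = 2*h - 7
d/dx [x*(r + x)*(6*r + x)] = 6*r^2 + 14*r*x + 3*x^2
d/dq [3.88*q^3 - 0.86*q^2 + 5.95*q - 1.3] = 11.64*q^2 - 1.72*q + 5.95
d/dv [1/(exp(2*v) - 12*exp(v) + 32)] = 2*(6 - exp(v))*exp(v)/(exp(2*v) - 12*exp(v) + 32)^2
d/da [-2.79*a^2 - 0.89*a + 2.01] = -5.58*a - 0.89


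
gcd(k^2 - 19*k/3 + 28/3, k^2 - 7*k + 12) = k - 4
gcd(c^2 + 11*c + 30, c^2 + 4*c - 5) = c + 5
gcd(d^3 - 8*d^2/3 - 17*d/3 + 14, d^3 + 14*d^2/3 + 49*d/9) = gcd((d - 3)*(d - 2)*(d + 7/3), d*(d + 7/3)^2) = d + 7/3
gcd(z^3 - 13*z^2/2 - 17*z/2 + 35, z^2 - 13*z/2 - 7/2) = z - 7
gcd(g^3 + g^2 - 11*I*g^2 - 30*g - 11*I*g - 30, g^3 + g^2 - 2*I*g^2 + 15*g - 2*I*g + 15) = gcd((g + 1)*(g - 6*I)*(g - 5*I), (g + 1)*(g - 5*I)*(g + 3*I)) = g^2 + g*(1 - 5*I) - 5*I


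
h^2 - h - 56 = (h - 8)*(h + 7)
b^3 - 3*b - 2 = (b - 2)*(b + 1)^2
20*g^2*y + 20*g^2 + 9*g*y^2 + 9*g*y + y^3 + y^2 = (4*g + y)*(5*g + y)*(y + 1)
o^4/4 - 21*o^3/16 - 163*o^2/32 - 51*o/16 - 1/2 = (o/4 + 1/2)*(o - 8)*(o + 1/4)*(o + 1/2)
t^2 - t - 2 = (t - 2)*(t + 1)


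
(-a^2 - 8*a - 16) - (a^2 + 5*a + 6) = -2*a^2 - 13*a - 22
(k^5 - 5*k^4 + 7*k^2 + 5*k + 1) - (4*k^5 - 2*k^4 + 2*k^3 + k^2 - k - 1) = -3*k^5 - 3*k^4 - 2*k^3 + 6*k^2 + 6*k + 2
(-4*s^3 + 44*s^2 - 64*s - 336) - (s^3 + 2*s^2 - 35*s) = -5*s^3 + 42*s^2 - 29*s - 336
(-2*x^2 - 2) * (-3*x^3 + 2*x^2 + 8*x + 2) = 6*x^5 - 4*x^4 - 10*x^3 - 8*x^2 - 16*x - 4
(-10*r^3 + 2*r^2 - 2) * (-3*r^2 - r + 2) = 30*r^5 + 4*r^4 - 22*r^3 + 10*r^2 + 2*r - 4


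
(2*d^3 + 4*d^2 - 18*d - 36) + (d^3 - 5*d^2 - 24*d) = 3*d^3 - d^2 - 42*d - 36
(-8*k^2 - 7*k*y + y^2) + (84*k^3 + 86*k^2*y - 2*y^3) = 84*k^3 + 86*k^2*y - 8*k^2 - 7*k*y - 2*y^3 + y^2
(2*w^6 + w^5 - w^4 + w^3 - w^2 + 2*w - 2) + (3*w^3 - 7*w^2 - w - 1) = 2*w^6 + w^5 - w^4 + 4*w^3 - 8*w^2 + w - 3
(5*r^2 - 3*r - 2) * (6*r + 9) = 30*r^3 + 27*r^2 - 39*r - 18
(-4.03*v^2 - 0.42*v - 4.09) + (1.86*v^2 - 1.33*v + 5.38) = -2.17*v^2 - 1.75*v + 1.29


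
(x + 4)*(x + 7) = x^2 + 11*x + 28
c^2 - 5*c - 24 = (c - 8)*(c + 3)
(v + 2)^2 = v^2 + 4*v + 4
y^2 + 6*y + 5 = (y + 1)*(y + 5)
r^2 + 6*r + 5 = (r + 1)*(r + 5)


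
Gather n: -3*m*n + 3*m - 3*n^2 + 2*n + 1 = 3*m - 3*n^2 + n*(2 - 3*m) + 1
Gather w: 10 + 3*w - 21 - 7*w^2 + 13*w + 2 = -7*w^2 + 16*w - 9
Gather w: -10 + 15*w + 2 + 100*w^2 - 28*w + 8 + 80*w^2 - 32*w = 180*w^2 - 45*w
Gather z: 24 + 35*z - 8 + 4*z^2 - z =4*z^2 + 34*z + 16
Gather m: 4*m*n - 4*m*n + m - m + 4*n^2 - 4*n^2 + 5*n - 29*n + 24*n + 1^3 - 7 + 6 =0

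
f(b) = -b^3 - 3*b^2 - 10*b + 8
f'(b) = -3*b^2 - 6*b - 10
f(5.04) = -246.63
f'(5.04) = -116.44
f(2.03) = -33.03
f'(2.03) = -34.54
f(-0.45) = 11.98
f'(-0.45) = -7.91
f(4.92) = -232.91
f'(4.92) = -112.14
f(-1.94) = 23.41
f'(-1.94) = -9.65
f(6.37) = -435.91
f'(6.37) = -169.95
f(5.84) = -351.89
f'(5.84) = -147.36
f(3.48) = -105.28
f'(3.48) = -67.21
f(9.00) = -1054.00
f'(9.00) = -307.00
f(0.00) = 8.00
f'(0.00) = -10.00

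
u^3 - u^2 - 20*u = u*(u - 5)*(u + 4)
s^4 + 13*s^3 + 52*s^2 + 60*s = s*(s + 2)*(s + 5)*(s + 6)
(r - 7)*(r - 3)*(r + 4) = r^3 - 6*r^2 - 19*r + 84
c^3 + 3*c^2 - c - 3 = (c - 1)*(c + 1)*(c + 3)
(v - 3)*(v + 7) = v^2 + 4*v - 21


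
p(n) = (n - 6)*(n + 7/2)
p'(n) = 2*n - 5/2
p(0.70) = -22.26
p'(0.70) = -1.10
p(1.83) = -22.23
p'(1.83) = 1.16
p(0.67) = -22.23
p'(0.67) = -1.16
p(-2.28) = -10.10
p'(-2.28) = -7.06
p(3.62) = -16.95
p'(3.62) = 4.74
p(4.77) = -10.17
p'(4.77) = 7.04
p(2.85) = -20.00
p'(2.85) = 3.20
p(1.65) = -22.40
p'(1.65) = 0.80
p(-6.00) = 30.00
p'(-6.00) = -14.50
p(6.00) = 0.00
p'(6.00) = 9.50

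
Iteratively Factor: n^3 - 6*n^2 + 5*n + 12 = (n + 1)*(n^2 - 7*n + 12) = (n - 4)*(n + 1)*(n - 3)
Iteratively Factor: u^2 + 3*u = (u)*(u + 3)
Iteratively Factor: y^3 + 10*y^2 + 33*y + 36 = (y + 3)*(y^2 + 7*y + 12) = (y + 3)*(y + 4)*(y + 3)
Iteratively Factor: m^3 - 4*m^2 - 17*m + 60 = (m - 3)*(m^2 - m - 20) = (m - 3)*(m + 4)*(m - 5)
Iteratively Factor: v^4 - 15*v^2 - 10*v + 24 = (v - 4)*(v^3 + 4*v^2 + v - 6) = (v - 4)*(v + 2)*(v^2 + 2*v - 3) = (v - 4)*(v - 1)*(v + 2)*(v + 3)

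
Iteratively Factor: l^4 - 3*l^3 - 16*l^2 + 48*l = (l - 3)*(l^3 - 16*l) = (l - 4)*(l - 3)*(l^2 + 4*l) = (l - 4)*(l - 3)*(l + 4)*(l)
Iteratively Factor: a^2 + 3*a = (a)*(a + 3)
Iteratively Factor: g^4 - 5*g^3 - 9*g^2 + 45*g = (g + 3)*(g^3 - 8*g^2 + 15*g) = (g - 3)*(g + 3)*(g^2 - 5*g) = (g - 5)*(g - 3)*(g + 3)*(g)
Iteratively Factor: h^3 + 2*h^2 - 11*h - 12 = (h + 4)*(h^2 - 2*h - 3) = (h + 1)*(h + 4)*(h - 3)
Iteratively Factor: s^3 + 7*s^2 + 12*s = (s + 4)*(s^2 + 3*s) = s*(s + 4)*(s + 3)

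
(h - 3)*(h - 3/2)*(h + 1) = h^3 - 7*h^2/2 + 9/2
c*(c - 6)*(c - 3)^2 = c^4 - 12*c^3 + 45*c^2 - 54*c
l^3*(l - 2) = l^4 - 2*l^3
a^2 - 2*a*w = a*(a - 2*w)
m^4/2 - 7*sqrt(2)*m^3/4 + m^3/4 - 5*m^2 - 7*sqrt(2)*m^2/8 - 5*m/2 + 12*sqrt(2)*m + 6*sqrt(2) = (m/2 + sqrt(2))*(m + 1/2)*(m - 4*sqrt(2))*(m - 3*sqrt(2)/2)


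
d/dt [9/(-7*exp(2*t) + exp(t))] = 9*(14*exp(t) - 1)*exp(-t)/(7*exp(t) - 1)^2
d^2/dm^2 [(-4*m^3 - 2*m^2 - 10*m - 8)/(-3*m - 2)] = 8*(9*m^3 + 18*m^2 + 12*m + 5)/(27*m^3 + 54*m^2 + 36*m + 8)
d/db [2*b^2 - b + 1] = 4*b - 1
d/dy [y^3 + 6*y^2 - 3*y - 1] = 3*y^2 + 12*y - 3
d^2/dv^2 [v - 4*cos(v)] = 4*cos(v)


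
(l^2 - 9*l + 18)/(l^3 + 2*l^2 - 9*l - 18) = (l - 6)/(l^2 + 5*l + 6)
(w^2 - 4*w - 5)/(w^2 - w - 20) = (w + 1)/(w + 4)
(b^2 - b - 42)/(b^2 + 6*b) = (b - 7)/b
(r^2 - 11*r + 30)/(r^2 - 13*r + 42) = (r - 5)/(r - 7)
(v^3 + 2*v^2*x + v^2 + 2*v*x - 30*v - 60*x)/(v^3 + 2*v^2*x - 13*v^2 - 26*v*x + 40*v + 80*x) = (v + 6)/(v - 8)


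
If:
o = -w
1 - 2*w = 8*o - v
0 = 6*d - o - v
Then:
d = -7*w/6 - 1/6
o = -w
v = -6*w - 1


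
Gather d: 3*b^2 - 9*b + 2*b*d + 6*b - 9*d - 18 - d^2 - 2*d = 3*b^2 - 3*b - d^2 + d*(2*b - 11) - 18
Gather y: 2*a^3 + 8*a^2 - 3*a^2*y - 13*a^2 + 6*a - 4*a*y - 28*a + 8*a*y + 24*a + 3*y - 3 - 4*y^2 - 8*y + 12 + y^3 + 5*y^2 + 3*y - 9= 2*a^3 - 5*a^2 + 2*a + y^3 + y^2 + y*(-3*a^2 + 4*a - 2)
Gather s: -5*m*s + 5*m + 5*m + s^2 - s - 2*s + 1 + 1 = 10*m + s^2 + s*(-5*m - 3) + 2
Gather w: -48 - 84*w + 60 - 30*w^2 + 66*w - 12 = -30*w^2 - 18*w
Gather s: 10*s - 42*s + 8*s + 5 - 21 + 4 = -24*s - 12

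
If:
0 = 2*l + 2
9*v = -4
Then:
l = -1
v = -4/9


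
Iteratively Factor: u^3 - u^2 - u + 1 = (u + 1)*(u^2 - 2*u + 1) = (u - 1)*(u + 1)*(u - 1)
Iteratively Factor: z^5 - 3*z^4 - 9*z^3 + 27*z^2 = (z - 3)*(z^4 - 9*z^2) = (z - 3)^2*(z^3 + 3*z^2) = z*(z - 3)^2*(z^2 + 3*z) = z^2*(z - 3)^2*(z + 3)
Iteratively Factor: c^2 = (c)*(c)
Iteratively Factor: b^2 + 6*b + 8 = (b + 2)*(b + 4)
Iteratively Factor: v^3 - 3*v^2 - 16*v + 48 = (v - 4)*(v^2 + v - 12) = (v - 4)*(v - 3)*(v + 4)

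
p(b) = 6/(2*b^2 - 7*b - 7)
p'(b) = 6*(7 - 4*b)/(2*b^2 - 7*b - 7)^2 = 6*(7 - 4*b)/(-2*b^2 + 7*b + 7)^2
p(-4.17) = 0.11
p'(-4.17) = 0.04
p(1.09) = -0.49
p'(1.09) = 0.11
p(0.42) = -0.63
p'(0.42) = 0.35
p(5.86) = 0.29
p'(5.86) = -0.23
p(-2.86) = 0.20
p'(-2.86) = 0.13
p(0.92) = -0.51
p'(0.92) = 0.14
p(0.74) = -0.54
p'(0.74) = 0.20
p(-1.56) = 0.68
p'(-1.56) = 1.03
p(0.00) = -0.86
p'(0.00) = 0.86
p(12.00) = 0.03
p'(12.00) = -0.00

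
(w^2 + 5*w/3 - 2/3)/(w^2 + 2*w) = (w - 1/3)/w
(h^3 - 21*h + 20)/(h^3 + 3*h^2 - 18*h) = (h^3 - 21*h + 20)/(h*(h^2 + 3*h - 18))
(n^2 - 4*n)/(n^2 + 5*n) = (n - 4)/(n + 5)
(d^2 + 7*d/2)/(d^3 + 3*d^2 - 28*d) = (d + 7/2)/(d^2 + 3*d - 28)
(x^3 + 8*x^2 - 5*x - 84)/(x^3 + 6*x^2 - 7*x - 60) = (x + 7)/(x + 5)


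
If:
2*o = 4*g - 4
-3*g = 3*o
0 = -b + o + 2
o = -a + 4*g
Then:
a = 10/3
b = 4/3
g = 2/3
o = -2/3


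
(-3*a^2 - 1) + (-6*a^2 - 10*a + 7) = -9*a^2 - 10*a + 6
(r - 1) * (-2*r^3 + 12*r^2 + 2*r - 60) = -2*r^4 + 14*r^3 - 10*r^2 - 62*r + 60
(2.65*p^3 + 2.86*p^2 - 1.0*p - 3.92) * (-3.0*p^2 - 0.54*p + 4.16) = -7.95*p^5 - 10.011*p^4 + 12.4796*p^3 + 24.1976*p^2 - 2.0432*p - 16.3072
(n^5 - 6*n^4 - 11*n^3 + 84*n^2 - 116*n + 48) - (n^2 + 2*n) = n^5 - 6*n^4 - 11*n^3 + 83*n^2 - 118*n + 48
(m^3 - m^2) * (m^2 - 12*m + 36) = m^5 - 13*m^4 + 48*m^3 - 36*m^2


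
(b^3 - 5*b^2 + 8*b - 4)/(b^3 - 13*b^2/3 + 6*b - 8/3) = 3*(b - 2)/(3*b - 4)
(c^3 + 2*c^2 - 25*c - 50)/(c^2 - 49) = (c^3 + 2*c^2 - 25*c - 50)/(c^2 - 49)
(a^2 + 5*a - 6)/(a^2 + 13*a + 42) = (a - 1)/(a + 7)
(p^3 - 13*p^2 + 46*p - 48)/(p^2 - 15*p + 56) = (p^2 - 5*p + 6)/(p - 7)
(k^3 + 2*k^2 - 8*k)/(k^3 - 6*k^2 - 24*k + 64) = k/(k - 8)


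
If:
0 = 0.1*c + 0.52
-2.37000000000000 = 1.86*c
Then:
No Solution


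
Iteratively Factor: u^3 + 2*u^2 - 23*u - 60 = (u - 5)*(u^2 + 7*u + 12) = (u - 5)*(u + 4)*(u + 3)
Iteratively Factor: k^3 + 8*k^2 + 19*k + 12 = (k + 4)*(k^2 + 4*k + 3) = (k + 3)*(k + 4)*(k + 1)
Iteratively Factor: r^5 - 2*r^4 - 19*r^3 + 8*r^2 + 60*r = (r - 5)*(r^4 + 3*r^3 - 4*r^2 - 12*r) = (r - 5)*(r - 2)*(r^3 + 5*r^2 + 6*r) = (r - 5)*(r - 2)*(r + 2)*(r^2 + 3*r) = r*(r - 5)*(r - 2)*(r + 2)*(r + 3)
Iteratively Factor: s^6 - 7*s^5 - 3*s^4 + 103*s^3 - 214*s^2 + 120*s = (s - 1)*(s^5 - 6*s^4 - 9*s^3 + 94*s^2 - 120*s) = (s - 3)*(s - 1)*(s^4 - 3*s^3 - 18*s^2 + 40*s) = (s - 5)*(s - 3)*(s - 1)*(s^3 + 2*s^2 - 8*s) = (s - 5)*(s - 3)*(s - 1)*(s + 4)*(s^2 - 2*s) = (s - 5)*(s - 3)*(s - 2)*(s - 1)*(s + 4)*(s)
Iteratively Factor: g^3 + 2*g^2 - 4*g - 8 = (g + 2)*(g^2 - 4) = (g - 2)*(g + 2)*(g + 2)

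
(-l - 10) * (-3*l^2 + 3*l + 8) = 3*l^3 + 27*l^2 - 38*l - 80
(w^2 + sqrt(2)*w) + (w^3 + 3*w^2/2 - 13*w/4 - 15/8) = w^3 + 5*w^2/2 - 13*w/4 + sqrt(2)*w - 15/8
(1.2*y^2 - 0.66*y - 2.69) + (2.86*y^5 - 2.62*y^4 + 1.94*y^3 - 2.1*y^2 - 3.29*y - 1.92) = 2.86*y^5 - 2.62*y^4 + 1.94*y^3 - 0.9*y^2 - 3.95*y - 4.61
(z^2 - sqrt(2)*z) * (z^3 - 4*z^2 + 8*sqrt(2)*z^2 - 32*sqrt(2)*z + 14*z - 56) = z^5 - 4*z^4 + 7*sqrt(2)*z^4 - 28*sqrt(2)*z^3 - 2*z^3 - 14*sqrt(2)*z^2 + 8*z^2 + 56*sqrt(2)*z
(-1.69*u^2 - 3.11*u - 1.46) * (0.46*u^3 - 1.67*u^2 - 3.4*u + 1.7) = -0.7774*u^5 + 1.3917*u^4 + 10.2681*u^3 + 10.1392*u^2 - 0.323*u - 2.482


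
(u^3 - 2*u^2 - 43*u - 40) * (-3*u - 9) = -3*u^4 - 3*u^3 + 147*u^2 + 507*u + 360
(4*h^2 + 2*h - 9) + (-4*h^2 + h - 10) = 3*h - 19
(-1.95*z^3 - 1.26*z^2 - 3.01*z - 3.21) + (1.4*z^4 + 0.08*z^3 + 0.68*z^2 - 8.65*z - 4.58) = 1.4*z^4 - 1.87*z^3 - 0.58*z^2 - 11.66*z - 7.79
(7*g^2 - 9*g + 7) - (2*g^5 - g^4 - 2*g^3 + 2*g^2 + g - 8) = -2*g^5 + g^4 + 2*g^3 + 5*g^2 - 10*g + 15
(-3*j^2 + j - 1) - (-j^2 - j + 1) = -2*j^2 + 2*j - 2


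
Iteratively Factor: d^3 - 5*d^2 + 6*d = (d - 3)*(d^2 - 2*d) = d*(d - 3)*(d - 2)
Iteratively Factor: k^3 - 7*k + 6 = (k - 1)*(k^2 + k - 6) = (k - 2)*(k - 1)*(k + 3)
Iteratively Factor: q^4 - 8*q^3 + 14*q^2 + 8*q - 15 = (q - 3)*(q^3 - 5*q^2 - q + 5) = (q - 5)*(q - 3)*(q^2 - 1) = (q - 5)*(q - 3)*(q - 1)*(q + 1)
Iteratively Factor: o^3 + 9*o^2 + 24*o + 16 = (o + 1)*(o^2 + 8*o + 16) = (o + 1)*(o + 4)*(o + 4)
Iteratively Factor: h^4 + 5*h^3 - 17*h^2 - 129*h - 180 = (h + 4)*(h^3 + h^2 - 21*h - 45) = (h + 3)*(h + 4)*(h^2 - 2*h - 15) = (h + 3)^2*(h + 4)*(h - 5)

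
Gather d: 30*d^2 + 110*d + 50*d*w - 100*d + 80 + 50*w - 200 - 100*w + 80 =30*d^2 + d*(50*w + 10) - 50*w - 40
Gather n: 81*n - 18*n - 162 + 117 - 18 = 63*n - 63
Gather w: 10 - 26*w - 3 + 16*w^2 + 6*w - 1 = 16*w^2 - 20*w + 6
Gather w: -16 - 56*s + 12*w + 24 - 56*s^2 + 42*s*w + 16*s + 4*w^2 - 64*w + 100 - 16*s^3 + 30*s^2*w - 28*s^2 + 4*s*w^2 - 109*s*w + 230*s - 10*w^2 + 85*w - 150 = -16*s^3 - 84*s^2 + 190*s + w^2*(4*s - 6) + w*(30*s^2 - 67*s + 33) - 42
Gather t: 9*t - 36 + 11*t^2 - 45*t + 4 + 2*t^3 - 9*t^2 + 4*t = 2*t^3 + 2*t^2 - 32*t - 32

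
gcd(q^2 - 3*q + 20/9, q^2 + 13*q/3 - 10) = q - 5/3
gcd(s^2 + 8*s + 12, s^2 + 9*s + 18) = s + 6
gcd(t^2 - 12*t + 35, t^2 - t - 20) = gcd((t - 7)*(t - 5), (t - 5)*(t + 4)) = t - 5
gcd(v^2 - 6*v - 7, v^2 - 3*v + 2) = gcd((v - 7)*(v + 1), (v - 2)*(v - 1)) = 1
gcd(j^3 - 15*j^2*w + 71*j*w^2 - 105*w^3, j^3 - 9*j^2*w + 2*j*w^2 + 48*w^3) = -j + 3*w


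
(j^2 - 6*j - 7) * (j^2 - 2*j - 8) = j^4 - 8*j^3 - 3*j^2 + 62*j + 56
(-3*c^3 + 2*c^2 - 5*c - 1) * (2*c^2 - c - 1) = -6*c^5 + 7*c^4 - 9*c^3 + c^2 + 6*c + 1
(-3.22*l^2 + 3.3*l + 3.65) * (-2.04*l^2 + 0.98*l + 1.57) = 6.5688*l^4 - 9.8876*l^3 - 9.2674*l^2 + 8.758*l + 5.7305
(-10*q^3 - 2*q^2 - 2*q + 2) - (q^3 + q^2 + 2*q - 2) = -11*q^3 - 3*q^2 - 4*q + 4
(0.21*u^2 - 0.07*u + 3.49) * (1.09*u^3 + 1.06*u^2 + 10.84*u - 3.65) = 0.2289*u^5 + 0.1463*u^4 + 6.0063*u^3 + 2.1741*u^2 + 38.0871*u - 12.7385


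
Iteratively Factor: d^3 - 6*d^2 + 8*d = (d)*(d^2 - 6*d + 8) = d*(d - 4)*(d - 2)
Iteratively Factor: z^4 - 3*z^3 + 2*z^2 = (z - 1)*(z^3 - 2*z^2) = (z - 2)*(z - 1)*(z^2) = z*(z - 2)*(z - 1)*(z)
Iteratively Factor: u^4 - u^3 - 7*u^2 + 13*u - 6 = (u + 3)*(u^3 - 4*u^2 + 5*u - 2) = (u - 1)*(u + 3)*(u^2 - 3*u + 2) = (u - 2)*(u - 1)*(u + 3)*(u - 1)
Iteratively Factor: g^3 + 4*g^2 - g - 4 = (g + 1)*(g^2 + 3*g - 4) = (g + 1)*(g + 4)*(g - 1)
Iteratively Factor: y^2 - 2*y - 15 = (y - 5)*(y + 3)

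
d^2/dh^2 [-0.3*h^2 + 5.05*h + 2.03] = -0.600000000000000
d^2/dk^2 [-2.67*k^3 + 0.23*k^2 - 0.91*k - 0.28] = 0.46 - 16.02*k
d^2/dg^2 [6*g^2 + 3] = 12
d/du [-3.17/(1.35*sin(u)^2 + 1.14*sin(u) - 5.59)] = (8.559*sin(u) + 3.6138)*cos(u)/(1.35*sin(u)^2 + 1.14*sin(u) - 5.59)^2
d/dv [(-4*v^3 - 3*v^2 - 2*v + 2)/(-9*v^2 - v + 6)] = (36*v^4 + 8*v^3 - 87*v^2 - 10)/(81*v^4 + 18*v^3 - 107*v^2 - 12*v + 36)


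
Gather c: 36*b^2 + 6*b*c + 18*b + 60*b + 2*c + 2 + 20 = 36*b^2 + 78*b + c*(6*b + 2) + 22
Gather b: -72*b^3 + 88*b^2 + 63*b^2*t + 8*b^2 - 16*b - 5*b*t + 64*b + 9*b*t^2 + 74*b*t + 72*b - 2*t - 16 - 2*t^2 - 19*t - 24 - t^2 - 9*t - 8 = -72*b^3 + b^2*(63*t + 96) + b*(9*t^2 + 69*t + 120) - 3*t^2 - 30*t - 48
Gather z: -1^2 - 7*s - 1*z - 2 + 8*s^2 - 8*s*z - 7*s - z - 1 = 8*s^2 - 14*s + z*(-8*s - 2) - 4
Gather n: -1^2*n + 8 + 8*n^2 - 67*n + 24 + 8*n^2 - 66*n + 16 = 16*n^2 - 134*n + 48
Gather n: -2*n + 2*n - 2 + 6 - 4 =0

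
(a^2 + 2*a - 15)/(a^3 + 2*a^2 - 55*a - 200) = (a - 3)/(a^2 - 3*a - 40)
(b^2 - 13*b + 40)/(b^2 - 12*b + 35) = (b - 8)/(b - 7)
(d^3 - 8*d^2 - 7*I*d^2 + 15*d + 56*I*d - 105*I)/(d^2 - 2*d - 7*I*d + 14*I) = (d^2 - 8*d + 15)/(d - 2)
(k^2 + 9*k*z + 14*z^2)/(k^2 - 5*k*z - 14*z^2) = (-k - 7*z)/(-k + 7*z)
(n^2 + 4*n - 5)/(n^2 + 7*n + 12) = (n^2 + 4*n - 5)/(n^2 + 7*n + 12)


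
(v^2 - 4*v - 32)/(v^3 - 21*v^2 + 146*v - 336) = (v + 4)/(v^2 - 13*v + 42)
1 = 1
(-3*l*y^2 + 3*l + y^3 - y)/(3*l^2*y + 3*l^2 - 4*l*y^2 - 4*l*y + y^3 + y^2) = (y - 1)/(-l + y)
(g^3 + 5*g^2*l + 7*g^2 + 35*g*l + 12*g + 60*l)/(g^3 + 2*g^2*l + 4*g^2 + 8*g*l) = (g^2 + 5*g*l + 3*g + 15*l)/(g*(g + 2*l))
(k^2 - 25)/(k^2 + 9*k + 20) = (k - 5)/(k + 4)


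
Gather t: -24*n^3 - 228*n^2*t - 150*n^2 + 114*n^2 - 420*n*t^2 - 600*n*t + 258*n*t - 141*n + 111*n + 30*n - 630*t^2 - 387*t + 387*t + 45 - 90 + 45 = -24*n^3 - 36*n^2 + t^2*(-420*n - 630) + t*(-228*n^2 - 342*n)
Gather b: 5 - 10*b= 5 - 10*b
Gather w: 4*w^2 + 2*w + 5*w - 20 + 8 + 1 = 4*w^2 + 7*w - 11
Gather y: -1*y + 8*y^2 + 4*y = 8*y^2 + 3*y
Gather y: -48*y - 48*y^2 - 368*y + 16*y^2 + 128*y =-32*y^2 - 288*y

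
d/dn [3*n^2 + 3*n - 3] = 6*n + 3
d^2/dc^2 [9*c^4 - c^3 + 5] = 6*c*(18*c - 1)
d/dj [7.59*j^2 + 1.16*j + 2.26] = 15.18*j + 1.16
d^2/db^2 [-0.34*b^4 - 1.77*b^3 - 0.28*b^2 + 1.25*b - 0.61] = -4.08*b^2 - 10.62*b - 0.56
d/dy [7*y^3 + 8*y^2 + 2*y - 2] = 21*y^2 + 16*y + 2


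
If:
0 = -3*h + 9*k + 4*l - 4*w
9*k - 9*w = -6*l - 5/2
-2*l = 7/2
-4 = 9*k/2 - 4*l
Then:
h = -47/9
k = -22/9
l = -7/4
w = -10/3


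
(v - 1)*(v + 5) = v^2 + 4*v - 5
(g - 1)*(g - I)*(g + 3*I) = g^3 - g^2 + 2*I*g^2 + 3*g - 2*I*g - 3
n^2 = n^2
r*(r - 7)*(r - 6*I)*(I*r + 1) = I*r^4 + 7*r^3 - 7*I*r^3 - 49*r^2 - 6*I*r^2 + 42*I*r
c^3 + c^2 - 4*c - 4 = (c - 2)*(c + 1)*(c + 2)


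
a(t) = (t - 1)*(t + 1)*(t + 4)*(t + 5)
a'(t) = (t - 1)*(t + 1)*(t + 4) + (t - 1)*(t + 1)*(t + 5) + (t - 1)*(t + 4)*(t + 5) + (t + 1)*(t + 4)*(t + 5) = 4*t^3 + 27*t^2 + 38*t - 9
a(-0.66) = -8.18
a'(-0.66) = -23.47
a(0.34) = -20.50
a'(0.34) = 7.20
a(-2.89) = 17.22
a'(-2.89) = 10.14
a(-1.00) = 0.00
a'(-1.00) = -24.00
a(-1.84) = 16.28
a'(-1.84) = -12.43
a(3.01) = 452.58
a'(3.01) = 459.09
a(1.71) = 73.72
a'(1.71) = 154.93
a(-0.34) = -15.08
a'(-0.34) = -18.96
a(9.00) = 14560.00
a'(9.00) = 5436.00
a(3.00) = 448.00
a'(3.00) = 456.00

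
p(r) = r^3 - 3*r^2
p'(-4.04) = 73.20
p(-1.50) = -10.12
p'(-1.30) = 12.87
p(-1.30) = -7.27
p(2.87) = -1.07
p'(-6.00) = 144.00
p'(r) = 3*r^2 - 6*r = 3*r*(r - 2)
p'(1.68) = -1.61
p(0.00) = 0.00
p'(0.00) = 0.00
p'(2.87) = 7.49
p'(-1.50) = 15.75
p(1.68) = -3.73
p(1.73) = -3.80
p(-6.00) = -324.00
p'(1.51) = -2.22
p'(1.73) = -1.40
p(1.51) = -3.40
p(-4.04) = -114.90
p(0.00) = 0.00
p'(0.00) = 0.00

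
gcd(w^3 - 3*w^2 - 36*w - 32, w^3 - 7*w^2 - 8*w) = w^2 - 7*w - 8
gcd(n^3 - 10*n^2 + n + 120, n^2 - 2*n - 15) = n^2 - 2*n - 15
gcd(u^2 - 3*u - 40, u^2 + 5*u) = u + 5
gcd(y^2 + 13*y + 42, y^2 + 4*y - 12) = y + 6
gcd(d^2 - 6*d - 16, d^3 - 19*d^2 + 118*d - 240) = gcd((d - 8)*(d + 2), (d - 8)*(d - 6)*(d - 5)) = d - 8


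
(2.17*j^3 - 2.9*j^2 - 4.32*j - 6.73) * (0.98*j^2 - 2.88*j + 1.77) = 2.1266*j^5 - 9.0916*j^4 + 7.9593*j^3 + 0.713200000000001*j^2 + 11.736*j - 11.9121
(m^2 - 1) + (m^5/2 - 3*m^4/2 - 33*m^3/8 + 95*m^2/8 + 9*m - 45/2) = m^5/2 - 3*m^4/2 - 33*m^3/8 + 103*m^2/8 + 9*m - 47/2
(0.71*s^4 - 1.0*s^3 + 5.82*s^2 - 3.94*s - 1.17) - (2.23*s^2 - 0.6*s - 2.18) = 0.71*s^4 - 1.0*s^3 + 3.59*s^2 - 3.34*s + 1.01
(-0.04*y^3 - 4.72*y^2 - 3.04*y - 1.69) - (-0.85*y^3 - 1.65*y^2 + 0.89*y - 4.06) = 0.81*y^3 - 3.07*y^2 - 3.93*y + 2.37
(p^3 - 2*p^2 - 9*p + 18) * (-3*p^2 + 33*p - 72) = -3*p^5 + 39*p^4 - 111*p^3 - 207*p^2 + 1242*p - 1296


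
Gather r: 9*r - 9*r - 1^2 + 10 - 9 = 0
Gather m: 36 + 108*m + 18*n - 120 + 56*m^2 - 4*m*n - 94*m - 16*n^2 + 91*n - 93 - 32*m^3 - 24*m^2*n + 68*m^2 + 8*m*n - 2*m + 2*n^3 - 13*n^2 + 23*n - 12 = -32*m^3 + m^2*(124 - 24*n) + m*(4*n + 12) + 2*n^3 - 29*n^2 + 132*n - 189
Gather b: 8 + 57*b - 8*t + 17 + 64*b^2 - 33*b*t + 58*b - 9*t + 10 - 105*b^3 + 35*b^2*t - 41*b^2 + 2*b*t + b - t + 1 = -105*b^3 + b^2*(35*t + 23) + b*(116 - 31*t) - 18*t + 36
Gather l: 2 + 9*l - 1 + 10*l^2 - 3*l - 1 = 10*l^2 + 6*l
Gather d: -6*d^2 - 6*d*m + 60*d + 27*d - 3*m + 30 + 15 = -6*d^2 + d*(87 - 6*m) - 3*m + 45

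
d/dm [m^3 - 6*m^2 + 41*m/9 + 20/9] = 3*m^2 - 12*m + 41/9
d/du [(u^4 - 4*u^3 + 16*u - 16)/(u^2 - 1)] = 2*(u^5 - 2*u^4 - 2*u^3 - 2*u^2 + 16*u - 8)/(u^4 - 2*u^2 + 1)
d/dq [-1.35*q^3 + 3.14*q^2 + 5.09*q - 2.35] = -4.05*q^2 + 6.28*q + 5.09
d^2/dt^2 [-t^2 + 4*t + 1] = -2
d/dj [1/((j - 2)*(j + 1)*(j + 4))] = (-(j - 2)*(j + 1) - (j - 2)*(j + 4) - (j + 1)*(j + 4))/((j - 2)^2*(j + 1)^2*(j + 4)^2)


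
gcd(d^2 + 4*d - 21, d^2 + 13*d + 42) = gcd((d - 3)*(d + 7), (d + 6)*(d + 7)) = d + 7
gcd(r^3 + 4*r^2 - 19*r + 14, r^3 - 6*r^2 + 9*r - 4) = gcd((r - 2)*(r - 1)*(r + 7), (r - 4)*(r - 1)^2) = r - 1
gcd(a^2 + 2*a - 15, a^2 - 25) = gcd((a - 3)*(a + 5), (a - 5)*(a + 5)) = a + 5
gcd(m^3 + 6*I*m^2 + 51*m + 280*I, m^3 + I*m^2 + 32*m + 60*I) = m + 5*I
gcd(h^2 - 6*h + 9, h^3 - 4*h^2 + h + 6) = h - 3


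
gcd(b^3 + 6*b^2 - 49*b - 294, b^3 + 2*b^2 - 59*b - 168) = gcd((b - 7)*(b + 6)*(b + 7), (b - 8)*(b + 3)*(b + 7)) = b + 7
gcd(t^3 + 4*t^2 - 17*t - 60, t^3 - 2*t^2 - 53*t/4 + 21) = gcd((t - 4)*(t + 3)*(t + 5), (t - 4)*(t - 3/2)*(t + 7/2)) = t - 4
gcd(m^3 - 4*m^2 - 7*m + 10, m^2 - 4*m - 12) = m + 2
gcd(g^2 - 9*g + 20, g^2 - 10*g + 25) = g - 5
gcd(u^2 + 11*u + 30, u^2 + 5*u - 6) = u + 6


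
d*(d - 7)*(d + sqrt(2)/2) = d^3 - 7*d^2 + sqrt(2)*d^2/2 - 7*sqrt(2)*d/2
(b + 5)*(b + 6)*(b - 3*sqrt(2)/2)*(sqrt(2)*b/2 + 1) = sqrt(2)*b^4/2 - b^3/2 + 11*sqrt(2)*b^3/2 - 11*b^2/2 + 27*sqrt(2)*b^2/2 - 33*sqrt(2)*b/2 - 15*b - 45*sqrt(2)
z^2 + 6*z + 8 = (z + 2)*(z + 4)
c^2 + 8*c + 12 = (c + 2)*(c + 6)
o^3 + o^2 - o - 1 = (o - 1)*(o + 1)^2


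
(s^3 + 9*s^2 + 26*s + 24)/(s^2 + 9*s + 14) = (s^2 + 7*s + 12)/(s + 7)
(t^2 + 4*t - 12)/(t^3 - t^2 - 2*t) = (t + 6)/(t*(t + 1))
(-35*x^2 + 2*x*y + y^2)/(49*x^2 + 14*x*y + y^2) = (-5*x + y)/(7*x + y)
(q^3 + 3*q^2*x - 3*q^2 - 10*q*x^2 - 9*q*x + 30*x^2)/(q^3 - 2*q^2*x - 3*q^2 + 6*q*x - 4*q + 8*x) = (q^2 + 5*q*x - 3*q - 15*x)/(q^2 - 3*q - 4)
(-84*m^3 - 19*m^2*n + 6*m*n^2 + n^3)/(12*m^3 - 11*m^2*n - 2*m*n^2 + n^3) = (-7*m - n)/(m - n)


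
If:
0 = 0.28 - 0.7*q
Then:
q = 0.40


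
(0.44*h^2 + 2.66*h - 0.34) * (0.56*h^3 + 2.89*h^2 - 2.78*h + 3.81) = 0.2464*h^5 + 2.7612*h^4 + 6.2738*h^3 - 6.701*h^2 + 11.0798*h - 1.2954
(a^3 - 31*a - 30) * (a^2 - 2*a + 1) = a^5 - 2*a^4 - 30*a^3 + 32*a^2 + 29*a - 30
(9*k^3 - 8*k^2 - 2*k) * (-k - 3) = -9*k^4 - 19*k^3 + 26*k^2 + 6*k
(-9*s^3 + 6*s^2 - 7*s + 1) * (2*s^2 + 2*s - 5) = -18*s^5 - 6*s^4 + 43*s^3 - 42*s^2 + 37*s - 5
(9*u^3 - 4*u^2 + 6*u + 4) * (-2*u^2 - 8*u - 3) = -18*u^5 - 64*u^4 - 7*u^3 - 44*u^2 - 50*u - 12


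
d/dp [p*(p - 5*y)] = 2*p - 5*y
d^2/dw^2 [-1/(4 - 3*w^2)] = 6*(9*w^2 + 4)/(3*w^2 - 4)^3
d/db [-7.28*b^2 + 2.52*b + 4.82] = 2.52 - 14.56*b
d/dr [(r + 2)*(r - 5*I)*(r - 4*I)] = 3*r^2 + r*(4 - 18*I) - 20 - 18*I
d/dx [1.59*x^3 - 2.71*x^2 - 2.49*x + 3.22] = 4.77*x^2 - 5.42*x - 2.49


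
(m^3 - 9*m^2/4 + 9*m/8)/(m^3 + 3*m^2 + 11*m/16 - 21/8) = 2*m*(2*m - 3)/(4*m^2 + 15*m + 14)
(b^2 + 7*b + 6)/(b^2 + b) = (b + 6)/b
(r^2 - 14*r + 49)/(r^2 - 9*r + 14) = (r - 7)/(r - 2)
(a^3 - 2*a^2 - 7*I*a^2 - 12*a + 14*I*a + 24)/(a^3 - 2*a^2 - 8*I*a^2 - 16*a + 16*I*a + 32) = (a - 3*I)/(a - 4*I)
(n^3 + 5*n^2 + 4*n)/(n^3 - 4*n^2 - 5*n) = (n + 4)/(n - 5)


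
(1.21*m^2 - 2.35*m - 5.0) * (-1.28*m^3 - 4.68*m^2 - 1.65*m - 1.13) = -1.5488*m^5 - 2.6548*m^4 + 15.4015*m^3 + 25.9102*m^2 + 10.9055*m + 5.65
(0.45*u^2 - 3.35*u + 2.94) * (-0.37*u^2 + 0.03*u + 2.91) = -0.1665*u^4 + 1.253*u^3 + 0.1212*u^2 - 9.6603*u + 8.5554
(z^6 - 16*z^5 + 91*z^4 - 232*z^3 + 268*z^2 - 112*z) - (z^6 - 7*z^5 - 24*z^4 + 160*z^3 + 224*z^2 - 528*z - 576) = -9*z^5 + 115*z^4 - 392*z^3 + 44*z^2 + 416*z + 576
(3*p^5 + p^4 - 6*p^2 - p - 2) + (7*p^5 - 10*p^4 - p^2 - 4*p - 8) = 10*p^5 - 9*p^4 - 7*p^2 - 5*p - 10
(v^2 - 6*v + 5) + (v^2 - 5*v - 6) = 2*v^2 - 11*v - 1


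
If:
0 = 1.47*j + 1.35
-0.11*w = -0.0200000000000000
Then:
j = -0.92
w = 0.18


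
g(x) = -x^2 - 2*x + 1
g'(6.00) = -14.00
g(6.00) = -47.00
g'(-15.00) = 28.00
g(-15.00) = -194.00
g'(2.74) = -7.48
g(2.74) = -11.99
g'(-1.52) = 1.04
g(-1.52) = 1.73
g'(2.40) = -6.80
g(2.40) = -9.56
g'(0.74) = -3.48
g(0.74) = -1.03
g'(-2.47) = 2.94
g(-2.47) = -0.16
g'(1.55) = -5.10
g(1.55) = -4.50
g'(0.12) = -2.24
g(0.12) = 0.75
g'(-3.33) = 4.66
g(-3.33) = -3.43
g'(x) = -2*x - 2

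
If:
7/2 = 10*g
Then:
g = 7/20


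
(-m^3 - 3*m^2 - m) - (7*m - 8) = -m^3 - 3*m^2 - 8*m + 8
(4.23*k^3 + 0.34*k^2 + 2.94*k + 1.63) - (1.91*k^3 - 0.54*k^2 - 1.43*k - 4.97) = 2.32*k^3 + 0.88*k^2 + 4.37*k + 6.6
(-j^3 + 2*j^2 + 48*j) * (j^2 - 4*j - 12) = -j^5 + 6*j^4 + 52*j^3 - 216*j^2 - 576*j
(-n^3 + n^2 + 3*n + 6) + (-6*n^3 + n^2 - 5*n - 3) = -7*n^3 + 2*n^2 - 2*n + 3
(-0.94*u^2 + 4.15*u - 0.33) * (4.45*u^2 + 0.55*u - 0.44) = -4.183*u^4 + 17.9505*u^3 + 1.2276*u^2 - 2.0075*u + 0.1452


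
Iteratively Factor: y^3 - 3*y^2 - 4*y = (y)*(y^2 - 3*y - 4) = y*(y - 4)*(y + 1)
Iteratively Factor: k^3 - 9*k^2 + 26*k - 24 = (k - 2)*(k^2 - 7*k + 12) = (k - 3)*(k - 2)*(k - 4)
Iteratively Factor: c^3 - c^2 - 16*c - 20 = (c - 5)*(c^2 + 4*c + 4) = (c - 5)*(c + 2)*(c + 2)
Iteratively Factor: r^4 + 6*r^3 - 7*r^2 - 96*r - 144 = (r + 3)*(r^3 + 3*r^2 - 16*r - 48) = (r + 3)*(r + 4)*(r^2 - r - 12) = (r + 3)^2*(r + 4)*(r - 4)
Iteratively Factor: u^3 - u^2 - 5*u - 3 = (u - 3)*(u^2 + 2*u + 1) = (u - 3)*(u + 1)*(u + 1)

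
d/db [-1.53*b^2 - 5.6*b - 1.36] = -3.06*b - 5.6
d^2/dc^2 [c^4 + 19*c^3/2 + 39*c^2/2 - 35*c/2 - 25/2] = 12*c^2 + 57*c + 39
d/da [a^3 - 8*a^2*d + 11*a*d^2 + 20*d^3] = 3*a^2 - 16*a*d + 11*d^2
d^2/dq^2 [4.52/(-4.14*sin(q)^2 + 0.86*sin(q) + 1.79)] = (-309.883968*sin(q)^4 + 48.279024*sin(q)^3 + 327.499312*sin(q)^2 - 89.59996*sin(q) + 73.677808)/(-4.14*sin(q)^2 + 0.86*sin(q) + 1.79)^3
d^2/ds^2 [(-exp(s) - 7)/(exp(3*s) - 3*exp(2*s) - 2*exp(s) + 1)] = (-4*exp(6*s) - 54*exp(5*s) + 214*exp(4*s) - 205*exp(3*s) - 81*exp(2*s) - 114*exp(s) - 15)*exp(s)/(exp(9*s) - 9*exp(8*s) + 21*exp(7*s) + 12*exp(6*s) - 60*exp(5*s) - 21*exp(4*s) + 31*exp(3*s) + 3*exp(2*s) - 6*exp(s) + 1)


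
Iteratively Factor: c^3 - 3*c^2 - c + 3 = (c - 3)*(c^2 - 1) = (c - 3)*(c + 1)*(c - 1)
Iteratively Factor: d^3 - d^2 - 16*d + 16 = (d - 4)*(d^2 + 3*d - 4) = (d - 4)*(d - 1)*(d + 4)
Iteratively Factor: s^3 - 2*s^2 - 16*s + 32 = (s - 2)*(s^2 - 16) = (s - 4)*(s - 2)*(s + 4)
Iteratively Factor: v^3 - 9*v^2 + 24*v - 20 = (v - 5)*(v^2 - 4*v + 4) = (v - 5)*(v - 2)*(v - 2)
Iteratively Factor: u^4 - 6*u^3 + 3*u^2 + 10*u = (u - 5)*(u^3 - u^2 - 2*u) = u*(u - 5)*(u^2 - u - 2) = u*(u - 5)*(u - 2)*(u + 1)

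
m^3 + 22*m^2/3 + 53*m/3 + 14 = (m + 2)*(m + 7/3)*(m + 3)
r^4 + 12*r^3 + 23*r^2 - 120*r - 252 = (r - 3)*(r + 2)*(r + 6)*(r + 7)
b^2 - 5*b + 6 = (b - 3)*(b - 2)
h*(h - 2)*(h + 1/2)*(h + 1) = h^4 - h^3/2 - 5*h^2/2 - h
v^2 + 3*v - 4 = (v - 1)*(v + 4)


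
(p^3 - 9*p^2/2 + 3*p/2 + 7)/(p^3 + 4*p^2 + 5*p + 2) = (p^2 - 11*p/2 + 7)/(p^2 + 3*p + 2)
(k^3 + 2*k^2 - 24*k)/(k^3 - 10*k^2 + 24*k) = (k + 6)/(k - 6)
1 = 1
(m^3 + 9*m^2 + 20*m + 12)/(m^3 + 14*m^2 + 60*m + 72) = (m + 1)/(m + 6)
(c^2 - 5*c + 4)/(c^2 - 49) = (c^2 - 5*c + 4)/(c^2 - 49)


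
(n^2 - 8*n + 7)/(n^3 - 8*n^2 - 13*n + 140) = (n - 1)/(n^2 - n - 20)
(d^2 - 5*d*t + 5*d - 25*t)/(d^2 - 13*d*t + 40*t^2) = (-d - 5)/(-d + 8*t)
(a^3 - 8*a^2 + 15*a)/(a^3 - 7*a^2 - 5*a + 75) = a*(a - 3)/(a^2 - 2*a - 15)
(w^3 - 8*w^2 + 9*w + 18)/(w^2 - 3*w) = w - 5 - 6/w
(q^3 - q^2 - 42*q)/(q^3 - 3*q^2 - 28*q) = (q + 6)/(q + 4)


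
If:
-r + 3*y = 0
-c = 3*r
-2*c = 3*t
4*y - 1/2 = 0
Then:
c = -9/8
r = 3/8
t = 3/4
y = 1/8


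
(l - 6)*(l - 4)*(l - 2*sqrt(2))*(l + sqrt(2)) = l^4 - 10*l^3 - sqrt(2)*l^3 + 10*sqrt(2)*l^2 + 20*l^2 - 24*sqrt(2)*l + 40*l - 96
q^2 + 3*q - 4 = (q - 1)*(q + 4)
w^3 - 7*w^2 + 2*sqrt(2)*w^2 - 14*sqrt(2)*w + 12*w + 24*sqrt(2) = (w - 4)*(w - 3)*(w + 2*sqrt(2))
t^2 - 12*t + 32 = (t - 8)*(t - 4)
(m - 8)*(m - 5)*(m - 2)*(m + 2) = m^4 - 13*m^3 + 36*m^2 + 52*m - 160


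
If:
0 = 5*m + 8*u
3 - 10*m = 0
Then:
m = 3/10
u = -3/16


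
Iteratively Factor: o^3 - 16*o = (o + 4)*(o^2 - 4*o) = o*(o + 4)*(o - 4)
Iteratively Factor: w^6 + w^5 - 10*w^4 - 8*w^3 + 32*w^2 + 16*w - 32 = (w - 2)*(w^5 + 3*w^4 - 4*w^3 - 16*w^2 + 16) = (w - 2)^2*(w^4 + 5*w^3 + 6*w^2 - 4*w - 8) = (w - 2)^2*(w - 1)*(w^3 + 6*w^2 + 12*w + 8) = (w - 2)^2*(w - 1)*(w + 2)*(w^2 + 4*w + 4) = (w - 2)^2*(w - 1)*(w + 2)^2*(w + 2)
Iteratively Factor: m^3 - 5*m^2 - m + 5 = (m + 1)*(m^2 - 6*m + 5) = (m - 1)*(m + 1)*(m - 5)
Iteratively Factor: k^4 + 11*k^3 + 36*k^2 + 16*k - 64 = (k + 4)*(k^3 + 7*k^2 + 8*k - 16) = (k + 4)^2*(k^2 + 3*k - 4) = (k + 4)^3*(k - 1)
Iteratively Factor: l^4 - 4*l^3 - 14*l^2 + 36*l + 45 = (l - 5)*(l^3 + l^2 - 9*l - 9) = (l - 5)*(l - 3)*(l^2 + 4*l + 3) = (l - 5)*(l - 3)*(l + 1)*(l + 3)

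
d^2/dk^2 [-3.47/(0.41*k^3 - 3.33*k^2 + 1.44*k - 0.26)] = ((8.5362*k - 23.1102)*(0.41*k^3 - 3.33*k^2 + 1.44*k - 0.26) - 3.47*(1.23*k^2 - 6.66*k + 1.44)*(2.46*k^2 - 13.32*k + 2.88))/(0.41*k^3 - 3.33*k^2 + 1.44*k - 0.26)^3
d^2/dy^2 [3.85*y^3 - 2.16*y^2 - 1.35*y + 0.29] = 23.1*y - 4.32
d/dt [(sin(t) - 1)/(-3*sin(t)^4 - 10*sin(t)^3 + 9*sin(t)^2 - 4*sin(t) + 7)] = (9*sin(t)^4 + 8*sin(t)^3 - 39*sin(t)^2 + 18*sin(t) + 3)*cos(t)/(3*sin(t)^4 + 10*sin(t)^3 - 9*sin(t)^2 + 4*sin(t) - 7)^2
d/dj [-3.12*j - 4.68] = -3.12000000000000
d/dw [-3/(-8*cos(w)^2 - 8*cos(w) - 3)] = 24*(sin(w) + sin(2*w))/(8*cos(w) + 4*cos(2*w) + 7)^2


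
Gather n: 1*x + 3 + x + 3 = 2*x + 6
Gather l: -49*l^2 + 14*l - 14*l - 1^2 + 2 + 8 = 9 - 49*l^2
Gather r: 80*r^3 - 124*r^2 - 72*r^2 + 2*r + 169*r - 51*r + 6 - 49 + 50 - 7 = 80*r^3 - 196*r^2 + 120*r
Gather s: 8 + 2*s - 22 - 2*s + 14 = 0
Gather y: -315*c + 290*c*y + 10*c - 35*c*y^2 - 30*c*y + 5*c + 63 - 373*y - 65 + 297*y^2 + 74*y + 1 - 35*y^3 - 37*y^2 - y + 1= -300*c - 35*y^3 + y^2*(260 - 35*c) + y*(260*c - 300)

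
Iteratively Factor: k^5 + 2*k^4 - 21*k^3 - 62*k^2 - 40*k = (k - 5)*(k^4 + 7*k^3 + 14*k^2 + 8*k) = (k - 5)*(k + 1)*(k^3 + 6*k^2 + 8*k) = (k - 5)*(k + 1)*(k + 2)*(k^2 + 4*k) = (k - 5)*(k + 1)*(k + 2)*(k + 4)*(k)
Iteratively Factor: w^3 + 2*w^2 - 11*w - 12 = (w + 4)*(w^2 - 2*w - 3) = (w - 3)*(w + 4)*(w + 1)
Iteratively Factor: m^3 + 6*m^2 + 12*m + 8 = (m + 2)*(m^2 + 4*m + 4) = (m + 2)^2*(m + 2)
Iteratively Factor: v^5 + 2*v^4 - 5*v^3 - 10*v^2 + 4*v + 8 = (v + 2)*(v^4 - 5*v^2 + 4) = (v + 1)*(v + 2)*(v^3 - v^2 - 4*v + 4) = (v + 1)*(v + 2)^2*(v^2 - 3*v + 2) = (v - 2)*(v + 1)*(v + 2)^2*(v - 1)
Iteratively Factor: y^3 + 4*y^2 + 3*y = (y + 1)*(y^2 + 3*y) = y*(y + 1)*(y + 3)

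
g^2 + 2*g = g*(g + 2)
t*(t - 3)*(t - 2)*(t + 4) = t^4 - t^3 - 14*t^2 + 24*t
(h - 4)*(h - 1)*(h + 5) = h^3 - 21*h + 20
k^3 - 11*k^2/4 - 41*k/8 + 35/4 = (k - 7/2)*(k - 5/4)*(k + 2)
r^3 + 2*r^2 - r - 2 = (r - 1)*(r + 1)*(r + 2)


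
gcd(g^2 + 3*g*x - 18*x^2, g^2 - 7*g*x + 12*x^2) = -g + 3*x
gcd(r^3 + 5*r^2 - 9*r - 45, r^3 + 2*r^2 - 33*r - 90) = r^2 + 8*r + 15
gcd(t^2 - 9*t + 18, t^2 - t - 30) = t - 6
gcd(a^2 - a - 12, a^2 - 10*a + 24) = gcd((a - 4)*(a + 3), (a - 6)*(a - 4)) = a - 4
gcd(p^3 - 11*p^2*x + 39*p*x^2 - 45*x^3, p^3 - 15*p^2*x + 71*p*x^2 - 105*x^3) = p^2 - 8*p*x + 15*x^2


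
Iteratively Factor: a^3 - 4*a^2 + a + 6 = (a + 1)*(a^2 - 5*a + 6) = (a - 3)*(a + 1)*(a - 2)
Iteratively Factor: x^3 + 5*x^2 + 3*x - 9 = (x + 3)*(x^2 + 2*x - 3) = (x - 1)*(x + 3)*(x + 3)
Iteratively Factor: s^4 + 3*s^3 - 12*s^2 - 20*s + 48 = (s + 4)*(s^3 - s^2 - 8*s + 12) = (s + 3)*(s + 4)*(s^2 - 4*s + 4) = (s - 2)*(s + 3)*(s + 4)*(s - 2)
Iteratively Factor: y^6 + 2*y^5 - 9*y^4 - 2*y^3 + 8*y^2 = (y - 2)*(y^5 + 4*y^4 - y^3 - 4*y^2) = y*(y - 2)*(y^4 + 4*y^3 - y^2 - 4*y) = y*(y - 2)*(y - 1)*(y^3 + 5*y^2 + 4*y) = y*(y - 2)*(y - 1)*(y + 4)*(y^2 + y) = y^2*(y - 2)*(y - 1)*(y + 4)*(y + 1)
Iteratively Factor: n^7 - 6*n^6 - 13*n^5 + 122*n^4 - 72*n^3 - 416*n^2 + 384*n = (n)*(n^6 - 6*n^5 - 13*n^4 + 122*n^3 - 72*n^2 - 416*n + 384) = n*(n + 4)*(n^5 - 10*n^4 + 27*n^3 + 14*n^2 - 128*n + 96) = n*(n - 1)*(n + 4)*(n^4 - 9*n^3 + 18*n^2 + 32*n - 96) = n*(n - 3)*(n - 1)*(n + 4)*(n^3 - 6*n^2 + 32) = n*(n - 4)*(n - 3)*(n - 1)*(n + 4)*(n^2 - 2*n - 8) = n*(n - 4)*(n - 3)*(n - 1)*(n + 2)*(n + 4)*(n - 4)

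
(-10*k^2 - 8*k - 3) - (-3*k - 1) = -10*k^2 - 5*k - 2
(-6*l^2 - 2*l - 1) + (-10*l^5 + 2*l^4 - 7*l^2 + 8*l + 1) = -10*l^5 + 2*l^4 - 13*l^2 + 6*l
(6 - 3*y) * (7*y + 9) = -21*y^2 + 15*y + 54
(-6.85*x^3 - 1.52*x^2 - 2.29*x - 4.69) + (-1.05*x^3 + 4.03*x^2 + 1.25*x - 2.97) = -7.9*x^3 + 2.51*x^2 - 1.04*x - 7.66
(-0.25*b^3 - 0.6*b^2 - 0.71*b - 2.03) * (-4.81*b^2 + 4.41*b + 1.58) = 1.2025*b^5 + 1.7835*b^4 + 0.374099999999999*b^3 + 5.6852*b^2 - 10.0741*b - 3.2074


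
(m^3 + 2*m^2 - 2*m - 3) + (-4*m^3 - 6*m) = -3*m^3 + 2*m^2 - 8*m - 3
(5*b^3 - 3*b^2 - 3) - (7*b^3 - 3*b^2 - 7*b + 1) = -2*b^3 + 7*b - 4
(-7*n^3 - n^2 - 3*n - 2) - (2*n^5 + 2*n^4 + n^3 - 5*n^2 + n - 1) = -2*n^5 - 2*n^4 - 8*n^3 + 4*n^2 - 4*n - 1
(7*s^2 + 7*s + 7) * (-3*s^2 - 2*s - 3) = -21*s^4 - 35*s^3 - 56*s^2 - 35*s - 21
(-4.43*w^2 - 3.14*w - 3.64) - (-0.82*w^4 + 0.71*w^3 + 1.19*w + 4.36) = 0.82*w^4 - 0.71*w^3 - 4.43*w^2 - 4.33*w - 8.0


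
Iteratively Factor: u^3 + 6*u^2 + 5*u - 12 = (u + 3)*(u^2 + 3*u - 4) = (u - 1)*(u + 3)*(u + 4)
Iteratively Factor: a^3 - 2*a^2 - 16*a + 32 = (a - 2)*(a^2 - 16) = (a - 2)*(a + 4)*(a - 4)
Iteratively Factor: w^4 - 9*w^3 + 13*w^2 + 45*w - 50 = (w - 5)*(w^3 - 4*w^2 - 7*w + 10) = (w - 5)*(w - 1)*(w^2 - 3*w - 10) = (w - 5)^2*(w - 1)*(w + 2)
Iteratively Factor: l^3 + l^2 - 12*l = (l + 4)*(l^2 - 3*l) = l*(l + 4)*(l - 3)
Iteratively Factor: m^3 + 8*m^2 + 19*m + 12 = (m + 1)*(m^2 + 7*m + 12) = (m + 1)*(m + 3)*(m + 4)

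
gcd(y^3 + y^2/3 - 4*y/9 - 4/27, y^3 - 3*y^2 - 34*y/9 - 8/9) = y^2 + y + 2/9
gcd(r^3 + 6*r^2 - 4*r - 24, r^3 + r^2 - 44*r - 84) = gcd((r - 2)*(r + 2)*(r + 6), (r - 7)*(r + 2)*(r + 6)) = r^2 + 8*r + 12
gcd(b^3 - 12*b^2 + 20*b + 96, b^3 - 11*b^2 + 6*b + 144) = b^2 - 14*b + 48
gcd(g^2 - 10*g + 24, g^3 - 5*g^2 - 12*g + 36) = g - 6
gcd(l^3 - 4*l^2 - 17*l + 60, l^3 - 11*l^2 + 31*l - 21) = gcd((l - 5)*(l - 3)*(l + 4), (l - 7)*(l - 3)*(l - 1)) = l - 3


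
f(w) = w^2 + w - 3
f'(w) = 2*w + 1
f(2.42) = 5.28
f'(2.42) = 5.84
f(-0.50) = -3.25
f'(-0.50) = 0.00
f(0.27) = -2.66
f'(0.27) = 1.54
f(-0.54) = -3.25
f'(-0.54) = -0.08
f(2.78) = 7.51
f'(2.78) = 6.56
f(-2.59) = 1.12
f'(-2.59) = -4.18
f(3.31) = 11.27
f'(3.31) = 7.62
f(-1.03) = -2.97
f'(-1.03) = -1.06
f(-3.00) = 3.00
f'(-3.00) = -5.00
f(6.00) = 39.00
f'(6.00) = 13.00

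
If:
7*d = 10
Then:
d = 10/7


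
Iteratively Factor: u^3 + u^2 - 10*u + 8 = (u + 4)*(u^2 - 3*u + 2) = (u - 2)*(u + 4)*(u - 1)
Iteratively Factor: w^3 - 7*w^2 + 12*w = (w)*(w^2 - 7*w + 12) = w*(w - 3)*(w - 4)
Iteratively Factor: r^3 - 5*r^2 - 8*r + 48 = (r - 4)*(r^2 - r - 12) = (r - 4)^2*(r + 3)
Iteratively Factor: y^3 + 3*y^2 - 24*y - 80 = (y + 4)*(y^2 - y - 20) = (y + 4)^2*(y - 5)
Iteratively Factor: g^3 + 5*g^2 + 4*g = (g + 4)*(g^2 + g) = (g + 1)*(g + 4)*(g)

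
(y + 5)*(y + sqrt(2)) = y^2 + sqrt(2)*y + 5*y + 5*sqrt(2)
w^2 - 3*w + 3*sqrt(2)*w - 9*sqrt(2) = (w - 3)*(w + 3*sqrt(2))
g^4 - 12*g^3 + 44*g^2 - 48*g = g*(g - 6)*(g - 4)*(g - 2)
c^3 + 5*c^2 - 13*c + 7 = (c - 1)^2*(c + 7)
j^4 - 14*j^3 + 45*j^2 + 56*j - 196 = (j - 7)^2*(j - 2)*(j + 2)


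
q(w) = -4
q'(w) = 0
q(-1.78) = -4.00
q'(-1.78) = 0.00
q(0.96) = -4.00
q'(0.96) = 0.00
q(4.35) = -4.00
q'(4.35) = 0.00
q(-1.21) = -4.00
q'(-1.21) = 0.00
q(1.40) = -4.00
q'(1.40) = 0.00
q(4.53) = -4.00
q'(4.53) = 0.00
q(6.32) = -4.00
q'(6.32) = 0.00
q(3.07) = -4.00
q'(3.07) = 0.00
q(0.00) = -4.00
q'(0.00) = 0.00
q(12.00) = -4.00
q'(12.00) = 0.00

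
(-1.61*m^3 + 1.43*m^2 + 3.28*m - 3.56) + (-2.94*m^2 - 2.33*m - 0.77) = -1.61*m^3 - 1.51*m^2 + 0.95*m - 4.33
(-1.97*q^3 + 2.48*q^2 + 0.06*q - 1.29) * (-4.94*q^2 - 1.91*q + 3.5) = 9.7318*q^5 - 8.4885*q^4 - 11.9282*q^3 + 14.938*q^2 + 2.6739*q - 4.515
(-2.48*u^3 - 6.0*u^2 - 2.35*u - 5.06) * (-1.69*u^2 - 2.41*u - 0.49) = 4.1912*u^5 + 16.1168*u^4 + 19.6467*u^3 + 17.1549*u^2 + 13.3461*u + 2.4794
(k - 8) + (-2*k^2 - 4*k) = -2*k^2 - 3*k - 8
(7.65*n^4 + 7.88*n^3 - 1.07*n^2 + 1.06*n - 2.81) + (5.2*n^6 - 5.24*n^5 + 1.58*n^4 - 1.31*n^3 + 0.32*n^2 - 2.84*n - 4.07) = 5.2*n^6 - 5.24*n^5 + 9.23*n^4 + 6.57*n^3 - 0.75*n^2 - 1.78*n - 6.88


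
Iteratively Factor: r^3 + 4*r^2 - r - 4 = (r - 1)*(r^2 + 5*r + 4) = (r - 1)*(r + 4)*(r + 1)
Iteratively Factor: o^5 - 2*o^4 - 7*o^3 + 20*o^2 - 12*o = (o)*(o^4 - 2*o^3 - 7*o^2 + 20*o - 12) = o*(o + 3)*(o^3 - 5*o^2 + 8*o - 4) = o*(o - 2)*(o + 3)*(o^2 - 3*o + 2) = o*(o - 2)*(o - 1)*(o + 3)*(o - 2)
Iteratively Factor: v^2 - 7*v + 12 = (v - 3)*(v - 4)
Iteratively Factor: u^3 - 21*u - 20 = (u + 4)*(u^2 - 4*u - 5) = (u + 1)*(u + 4)*(u - 5)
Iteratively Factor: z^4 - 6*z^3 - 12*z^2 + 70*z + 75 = (z - 5)*(z^3 - z^2 - 17*z - 15) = (z - 5)*(z + 1)*(z^2 - 2*z - 15) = (z - 5)*(z + 1)*(z + 3)*(z - 5)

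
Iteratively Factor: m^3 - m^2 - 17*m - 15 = (m - 5)*(m^2 + 4*m + 3) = (m - 5)*(m + 1)*(m + 3)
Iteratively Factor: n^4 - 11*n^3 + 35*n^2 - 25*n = (n - 5)*(n^3 - 6*n^2 + 5*n) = (n - 5)^2*(n^2 - n) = (n - 5)^2*(n - 1)*(n)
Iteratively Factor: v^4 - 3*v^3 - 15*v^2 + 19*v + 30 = (v + 1)*(v^3 - 4*v^2 - 11*v + 30) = (v - 5)*(v + 1)*(v^2 + v - 6) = (v - 5)*(v + 1)*(v + 3)*(v - 2)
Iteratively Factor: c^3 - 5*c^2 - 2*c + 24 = (c + 2)*(c^2 - 7*c + 12) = (c - 3)*(c + 2)*(c - 4)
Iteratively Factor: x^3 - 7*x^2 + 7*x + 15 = (x + 1)*(x^2 - 8*x + 15) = (x - 3)*(x + 1)*(x - 5)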